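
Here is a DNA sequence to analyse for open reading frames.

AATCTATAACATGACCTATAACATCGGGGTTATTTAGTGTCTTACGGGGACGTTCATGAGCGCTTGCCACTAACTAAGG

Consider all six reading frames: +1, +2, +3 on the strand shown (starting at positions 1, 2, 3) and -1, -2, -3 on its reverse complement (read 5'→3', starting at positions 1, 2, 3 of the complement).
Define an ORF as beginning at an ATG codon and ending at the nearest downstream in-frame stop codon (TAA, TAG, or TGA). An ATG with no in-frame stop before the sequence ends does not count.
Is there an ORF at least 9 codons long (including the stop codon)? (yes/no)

Reverse complement (5'→3'): CCTTAGTTAGTGGCAAGCGCTCATGAACGTCCCCGTAAGACACTAAATAACCCCGATGTTATAGGTCATGTTATAGATT
Frame +1: AAT CTA TAA CAT GAC CTA TAA CAT CGG GGT TAT TTA GTG TCT TAC GGG GAC GTT CAT GAG CGC TTG CCA CTA ACT AAG — no ATG→stop ORF.
Frame +2: ATC TAT AAC ATG ACC TAT AAC ATC GGG GTT ATT TAG TGT CTT ACG GGG ACG TTC ATG AGC GCT TGC CAC TAA CTA AGG — ATG at 11, stop TAG at 35 → 27 nt; ATG at 56, stop TAA at 71 → 18 nt.
Frame +3: TCT ATA ACA TGA CCT ATA ACA TCG GGG TTA TTT AGT GTC TTA CGG GGA CGT TCA TGA GCG CTT GCC ACT AAC TAA — no ATG→stop ORF.
Frame -1: CCT TAG TTA GTG GCA AGC GCT CAT GAA CGT CCC CGT AAG ACA CTA AAT AAC CCC GAT GTT ATA GGT CAT GTT ATA GAT — no ATG→stop ORF.
Frame -2: CTT AGT TAG TGG CAA GCG CTC ATG AAC GTC CCC GTA AGA CAC TAA ATA ACC CCG ATG TTA TAG GTC ATG TTA TAG ATT — ATG at 23, stop TAA at 44 → 24 nt; ATG at 56, stop TAG at 62 → 9 nt; ATG at 68, stop TAG at 74 → 9 nt.
Frame -3: TTA GTT AGT GGC AAG CGC TCA TGA ACG TCC CCG TAA GAC ACT AAA TAA CCC CGA TGT TAT AGG TCA TGT TAT AGA — no ATG→stop ORF.
Frame +2 has an ORF of 9 codons (positions 11–37) ≥ 9, so yes.

yes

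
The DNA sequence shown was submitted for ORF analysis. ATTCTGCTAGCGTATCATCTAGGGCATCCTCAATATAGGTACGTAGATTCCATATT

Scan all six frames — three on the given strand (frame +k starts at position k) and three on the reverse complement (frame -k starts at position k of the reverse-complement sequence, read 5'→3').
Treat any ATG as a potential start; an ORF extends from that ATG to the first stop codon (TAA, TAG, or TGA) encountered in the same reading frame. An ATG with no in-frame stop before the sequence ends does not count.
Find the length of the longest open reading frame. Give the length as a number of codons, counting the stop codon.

Reverse complement (5'→3'): AATATGGAATCTACGTACCTATATTGAGGATGCCCTAGATGATACGCTAGCAGAAT
Frame +1: ATT CTG CTA GCG TAT CAT CTA GGG CAT CCT CAA TAT AGG TAC GTA GAT TCC ATA — no ATG→stop ORF.
Frame +2: TTC TGC TAG CGT ATC ATC TAG GGC ATC CTC AAT ATA GGT ACG TAG ATT CCA TAT — no ATG→stop ORF.
Frame +3: TCT GCT AGC GTA TCA TCT AGG GCA TCC TCA ATA TAG GTA CGT AGA TTC CAT ATT — no ATG→stop ORF.
Frame -1: AAT ATG GAA TCT ACG TAC CTA TAT TGA GGA TGC CCT AGA TGA TAC GCT AGC AGA — ATG at 4, stop TGA at 25 → 24 nt.
Frame -2: ATA TGG AAT CTA CGT ACC TAT ATT GAG GAT GCC CTA GAT GAT ACG CTA GCA GAA — no ATG→stop ORF.
Frame -3: TAT GGA ATC TAC GTA CCT ATA TTG AGG ATG CCC TAG ATG ATA CGC TAG CAG AAT — ATG at 30, stop TAG at 36 → 9 nt; ATG at 39, stop TAG at 48 → 12 nt.
Longest: frame -1, positions 4–27, 24 nt = 8 codons = 7 aa. → 8 codons.

8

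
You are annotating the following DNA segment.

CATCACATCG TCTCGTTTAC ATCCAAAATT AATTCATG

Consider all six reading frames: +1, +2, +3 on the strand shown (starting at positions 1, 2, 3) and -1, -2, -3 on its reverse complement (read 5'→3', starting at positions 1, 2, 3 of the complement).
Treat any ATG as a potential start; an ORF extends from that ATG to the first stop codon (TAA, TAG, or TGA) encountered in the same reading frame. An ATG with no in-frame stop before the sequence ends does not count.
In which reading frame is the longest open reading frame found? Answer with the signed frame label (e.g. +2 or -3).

-2

Reverse complement (5'→3'): CATGAATTAATTTTGGATGTAAACGAGACGATGTGATG
Frame +1: CAT CAC ATC GTC TCG TTT ACA TCC AAA ATT AAT TCA — no ATG→stop ORF.
Frame +2: ATC ACA TCG TCT CGT TTA CAT CCA AAA TTA ATT CAT — no ATG→stop ORF.
Frame +3: TCA CAT CGT CTC GTT TAC ATC CAA AAT TAA TTC ATG — no ATG→stop ORF.
Frame -1: CAT GAA TTA ATT TTG GAT GTA AAC GAG ACG ATG TGA — ATG at 31, stop TGA at 34 → 6 nt.
Frame -2: ATG AAT TAA TTT TGG ATG TAA ACG AGA CGA TGT GAT — ATG at 2, stop TAA at 8 → 9 nt; ATG at 17, stop TAA at 20 → 6 nt.
Frame -3: TGA ATT AAT TTT GGA TGT AAA CGA GAC GAT GTG ATG — no ATG→stop ORF.
Longest ORF is 9 nt in frame -2 (positions 2–10).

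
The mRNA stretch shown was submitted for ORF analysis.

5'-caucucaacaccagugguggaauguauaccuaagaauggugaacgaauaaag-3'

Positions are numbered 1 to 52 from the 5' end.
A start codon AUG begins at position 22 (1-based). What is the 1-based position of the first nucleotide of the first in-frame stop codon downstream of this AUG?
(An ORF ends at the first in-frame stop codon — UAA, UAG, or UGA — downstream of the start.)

Codons from position 22: AUG (22–24), UAU (25–27), ACC (28–30), UAA (31–33).
UAA is a stop codon; it begins at position 31.

31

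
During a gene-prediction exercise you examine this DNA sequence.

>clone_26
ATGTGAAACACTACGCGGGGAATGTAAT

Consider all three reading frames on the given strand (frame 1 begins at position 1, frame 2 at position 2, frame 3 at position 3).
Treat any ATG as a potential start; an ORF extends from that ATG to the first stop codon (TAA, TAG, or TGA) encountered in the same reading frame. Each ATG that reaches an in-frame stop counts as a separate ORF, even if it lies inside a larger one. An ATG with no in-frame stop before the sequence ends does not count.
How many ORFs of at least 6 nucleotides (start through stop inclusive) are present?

2

Frame 1: ATG TGA AAC ACT ACG CGG GGA ATG TAA — ATG at 1, stop TGA at 4 → 6 nt; ATG at 22, stop TAA at 25 → 6 nt.
Frame 2: TGT GAA ACA CTA CGC GGG GAA TGT AAT — no ATG→stop ORF.
Frame 3: GTG AAA CAC TAC GCG GGG AAT GTA — no ATG→stop ORF.
ORFs ≥ 6 nucleotides: frame 1 1–6 (6 nucleotides), frame 1 22–27 (6 nucleotides). Count = 2.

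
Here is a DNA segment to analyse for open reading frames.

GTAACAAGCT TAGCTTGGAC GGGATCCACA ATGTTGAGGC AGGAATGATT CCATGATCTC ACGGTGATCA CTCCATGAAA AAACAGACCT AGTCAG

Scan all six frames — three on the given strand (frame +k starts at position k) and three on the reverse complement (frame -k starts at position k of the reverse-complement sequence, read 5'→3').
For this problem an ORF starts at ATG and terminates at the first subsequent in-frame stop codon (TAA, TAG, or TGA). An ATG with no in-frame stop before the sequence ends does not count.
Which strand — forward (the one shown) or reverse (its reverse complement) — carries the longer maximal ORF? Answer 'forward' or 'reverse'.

Reverse complement (5'→3'): CTGACTAGGTCTGTTTTTTCATGGAGTGATCACCGTGAGATCATGGAATCATTCCTGCCTCAACATTGTGGATCCCGTCCAAGCTAAGCTTGTTAC
Frame +1: GTA ACA AGC TTA GCT TGG ACG GGA TCC ACA ATG TTG AGG CAG GAA TGA TTC CAT GAT CTC ACG GTG ATC ACT CCA TGA AAA AAC AGA CCT AGT CAG — ATG at 31, stop TGA at 46 → 18 nt.
Frame +2: TAA CAA GCT TAG CTT GGA CGG GAT CCA CAA TGT TGA GGC AGG AAT GAT TCC ATG ATC TCA CGG TGA TCA CTC CAT GAA AAA ACA GAC CTA GTC — ATG at 53, stop TGA at 65 → 15 nt.
Frame +3: AAC AAG CTT AGC TTG GAC GGG ATC CAC AAT GTT GAG GCA GGA ATG ATT CCA TGA TCT CAC GGT GAT CAC TCC ATG AAA AAA CAG ACC TAG TCA — ATG at 45, stop TGA at 54 → 12 nt; ATG at 75, stop TAG at 90 → 18 nt.
Frame -1: CTG ACT AGG TCT GTT TTT TCA TGG AGT GAT CAC CGT GAG ATC ATG GAA TCA TTC CTG CCT CAA CAT TGT GGA TCC CGT CCA AGC TAA GCT TGT TAC — ATG at 43, stop TAA at 85 → 45 nt.
Frame -2: TGA CTA GGT CTG TTT TTT CAT GGA GTG ATC ACC GTG AGA TCA TGG AAT CAT TCC TGC CTC AAC ATT GTG GAT CCC GTC CAA GCT AAG CTT GTT — no ATG→stop ORF.
Frame -3: GAC TAG GTC TGT TTT TTC ATG GAG TGA TCA CCG TGA GAT CAT GGA ATC ATT CCT GCC TCA ACA TTG TGG ATC CCG TCC AAG CTA AGC TTG TTA — ATG at 21, stop TGA at 27 → 9 nt.
Forward-strand max 18 nt; reverse-strand max 45 nt. The reverse strand has the longer ORF.

reverse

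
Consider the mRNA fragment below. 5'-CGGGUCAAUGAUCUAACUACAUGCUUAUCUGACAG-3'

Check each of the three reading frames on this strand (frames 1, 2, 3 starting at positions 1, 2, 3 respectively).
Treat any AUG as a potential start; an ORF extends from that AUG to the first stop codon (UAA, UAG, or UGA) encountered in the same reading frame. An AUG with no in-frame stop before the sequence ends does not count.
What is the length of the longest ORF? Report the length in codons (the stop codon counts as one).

Frame 1: CGG GUC AAU GAU CUA ACU ACA UGC UUA UCU GAC — no AUG→stop ORF.
Frame 2: GGG UCA AUG AUC UAA CUA CAU GCU UAU CUG ACA — AUG at 8, stop UAA at 14 → 9 nt.
Frame 3: GGU CAA UGA UCU AAC UAC AUG CUU AUC UGA CAG — AUG at 21, stop UGA at 30 → 12 nt.
Longest: frame 3, positions 21–32, 12 nt = 4 codons = 3 aa. → 4 codons.

4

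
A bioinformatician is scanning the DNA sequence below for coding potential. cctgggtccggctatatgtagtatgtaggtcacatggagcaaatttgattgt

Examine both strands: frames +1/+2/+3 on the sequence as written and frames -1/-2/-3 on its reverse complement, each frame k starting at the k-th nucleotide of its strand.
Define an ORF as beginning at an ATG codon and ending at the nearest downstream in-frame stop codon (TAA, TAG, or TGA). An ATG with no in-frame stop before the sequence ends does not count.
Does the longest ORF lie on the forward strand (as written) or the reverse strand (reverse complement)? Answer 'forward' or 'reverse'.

forward

Reverse complement (5'→3'): ACAATCAAATTTGCTCCATGTGACCTACATACTACATATAGCCGGACCCAGG
Frame +1: CCT GGG TCC GGC TAT ATG TAG TAT GTA GGT CAC ATG GAG CAA ATT TGA TTG — ATG at 16, stop TAG at 19 → 6 nt; ATG at 34, stop TGA at 46 → 15 nt.
Frame +2: CTG GGT CCG GCT ATA TGT AGT ATG TAG GTC ACA TGG AGC AAA TTT GAT TGT — ATG at 23, stop TAG at 26 → 6 nt.
Frame +3: TGG GTC CGG CTA TAT GTA GTA TGT AGG TCA CAT GGA GCA AAT TTG ATT — no ATG→stop ORF.
Frame -1: ACA ATC AAA TTT GCT CCA TGT GAC CTA CAT ACT ACA TAT AGC CGG ACC CAG — no ATG→stop ORF.
Frame -2: CAA TCA AAT TTG CTC CAT GTG ACC TAC ATA CTA CAT ATA GCC GGA CCC AGG — no ATG→stop ORF.
Frame -3: AAT CAA ATT TGC TCC ATG TGA CCT ACA TAC TAC ATA TAG CCG GAC CCA — ATG at 18, stop TGA at 21 → 6 nt.
Forward-strand max 15 nt; reverse-strand max 6 nt. The forward strand has the longer ORF.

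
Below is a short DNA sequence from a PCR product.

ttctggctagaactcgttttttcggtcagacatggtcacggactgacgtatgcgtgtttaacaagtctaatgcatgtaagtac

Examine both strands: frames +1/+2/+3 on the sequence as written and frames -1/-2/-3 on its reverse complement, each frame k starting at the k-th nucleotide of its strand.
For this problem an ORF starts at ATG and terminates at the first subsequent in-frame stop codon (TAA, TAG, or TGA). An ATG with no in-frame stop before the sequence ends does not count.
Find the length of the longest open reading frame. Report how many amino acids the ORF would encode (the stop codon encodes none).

8

Reverse complement (5'→3'): GTACTTACATGCATTAGACTTGTTAAACACGCATACGTCAGTCCGTGACCATGTCTGACCGAAAAAACGAGTTCTAGCCAGAA
Frame +1: TTC TGG CTA GAA CTC GTT TTT TCG GTC AGA CAT GGT CAC GGA CTG ACG TAT GCG TGT TTA ACA AGT CTA ATG CAT GTA AGT — no ATG→stop ORF.
Frame +2: TCT GGC TAG AAC TCG TTT TTT CGG TCA GAC ATG GTC ACG GAC TGA CGT ATG CGT GTT TAA CAA GTC TAA TGC ATG TAA GTA — ATG at 32, stop TGA at 44 → 15 nt; ATG at 50, stop TAA at 59 → 12 nt; ATG at 74, stop TAA at 77 → 6 nt.
Frame +3: CTG GCT AGA ACT CGT TTT TTC GGT CAG ACA TGG TCA CGG ACT GAC GTA TGC GTG TTT AAC AAG TCT AAT GCA TGT AAG TAC — no ATG→stop ORF.
Frame -1: GTA CTT ACA TGC ATT AGA CTT GTT AAA CAC GCA TAC GTC AGT CCG TGA CCA TGT CTG ACC GAA AAA ACG AGT TCT AGC CAG — no ATG→stop ORF.
Frame -2: TAC TTA CAT GCA TTA GAC TTG TTA AAC ACG CAT ACG TCA GTC CGT GAC CAT GTC TGA CCG AAA AAA CGA GTT CTA GCC AGA — no ATG→stop ORF.
Frame -3: ACT TAC ATG CAT TAG ACT TGT TAA ACA CGC ATA CGT CAG TCC GTG ACC ATG TCT GAC CGA AAA AAC GAG TTC TAG CCA GAA — ATG at 9, stop TAG at 15 → 9 nt; ATG at 51, stop TAG at 75 → 27 nt.
Longest: frame -3, positions 51–77, 27 nt = 9 codons = 8 aa. → 8 amino acids.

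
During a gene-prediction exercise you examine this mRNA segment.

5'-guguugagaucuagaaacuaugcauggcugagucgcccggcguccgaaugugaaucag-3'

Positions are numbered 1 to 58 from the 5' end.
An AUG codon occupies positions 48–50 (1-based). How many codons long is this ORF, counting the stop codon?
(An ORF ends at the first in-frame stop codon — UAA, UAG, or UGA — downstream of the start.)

Codons from position 48: AUG (48–50), UGA (51–53).
UGA is the first in-frame stop; that's 2 codons including the stop.

2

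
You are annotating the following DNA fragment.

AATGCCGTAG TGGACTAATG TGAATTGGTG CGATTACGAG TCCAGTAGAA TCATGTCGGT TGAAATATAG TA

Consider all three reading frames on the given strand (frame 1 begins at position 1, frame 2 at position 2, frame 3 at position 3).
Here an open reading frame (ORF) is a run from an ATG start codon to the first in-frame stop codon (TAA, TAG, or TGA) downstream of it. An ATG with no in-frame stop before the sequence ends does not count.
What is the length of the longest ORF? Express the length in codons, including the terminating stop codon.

Frame 1: AAT GCC GTA GTG GAC TAA TGT GAA TTG GTG CGA TTA CGA GTC CAG TAG AAT CAT GTC GGT TGA AAT ATA GTA — no ATG→stop ORF.
Frame 2: ATG CCG TAG TGG ACT AAT GTG AAT TGG TGC GAT TAC GAG TCC AGT AGA ATC ATG TCG GTT GAA ATA TAG — ATG at 2, stop TAG at 8 → 9 nt; ATG at 53, stop TAG at 68 → 18 nt.
Frame 3: TGC CGT AGT GGA CTA ATG TGA ATT GGT GCG ATT ACG AGT CCA GTA GAA TCA TGT CGG TTG AAA TAT AGT — ATG at 18, stop TGA at 21 → 6 nt.
Longest: frame 2, positions 53–70, 18 nt = 6 codons = 5 aa. → 6 codons.

6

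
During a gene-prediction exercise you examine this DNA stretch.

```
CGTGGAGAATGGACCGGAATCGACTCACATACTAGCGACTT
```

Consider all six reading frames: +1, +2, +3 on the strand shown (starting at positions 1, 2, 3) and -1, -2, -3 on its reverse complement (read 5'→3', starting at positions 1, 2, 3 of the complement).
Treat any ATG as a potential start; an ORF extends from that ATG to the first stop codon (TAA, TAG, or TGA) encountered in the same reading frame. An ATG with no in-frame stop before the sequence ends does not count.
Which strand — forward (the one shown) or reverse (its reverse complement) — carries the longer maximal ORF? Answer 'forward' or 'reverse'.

forward

Reverse complement (5'→3'): AAGTCGCTAGTATGTGAGTCGATTCCGGTCCATTCTCCACG
Frame +1: CGT GGA GAA TGG ACC GGA ATC GAC TCA CAT ACT AGC GAC — no ATG→stop ORF.
Frame +2: GTG GAG AAT GGA CCG GAA TCG ACT CAC ATA CTA GCG ACT — no ATG→stop ORF.
Frame +3: TGG AGA ATG GAC CGG AAT CGA CTC ACA TAC TAG CGA CTT — ATG at 9, stop TAG at 33 → 27 nt.
Frame -1: AAG TCG CTA GTA TGT GAG TCG ATT CCG GTC CAT TCT CCA — no ATG→stop ORF.
Frame -2: AGT CGC TAG TAT GTG AGT CGA TTC CGG TCC ATT CTC CAC — no ATG→stop ORF.
Frame -3: GTC GCT AGT ATG TGA GTC GAT TCC GGT CCA TTC TCC ACG — ATG at 12, stop TGA at 15 → 6 nt.
Forward-strand max 27 nt; reverse-strand max 6 nt. The forward strand has the longer ORF.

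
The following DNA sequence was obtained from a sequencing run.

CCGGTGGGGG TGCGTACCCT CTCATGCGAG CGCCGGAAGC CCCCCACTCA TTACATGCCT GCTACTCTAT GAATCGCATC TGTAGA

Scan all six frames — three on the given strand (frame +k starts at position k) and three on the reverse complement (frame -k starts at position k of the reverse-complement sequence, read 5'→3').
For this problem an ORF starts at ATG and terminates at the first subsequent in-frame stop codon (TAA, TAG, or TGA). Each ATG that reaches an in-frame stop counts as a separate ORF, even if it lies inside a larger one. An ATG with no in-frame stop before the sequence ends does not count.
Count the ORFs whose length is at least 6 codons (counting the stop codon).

Reverse complement (5'→3'): TCTACAGATGCGATTCATAGAGTAGCAGGCATGTAATGAGTGGGGGGCTTCCGGCGCTCGCATGAGAGGGTACGCACCCCCACCGG
Frame +1: CCG GTG GGG GTG CGT ACC CTC TCA TGC GAG CGC CGG AAG CCC CCC ACT CAT TAC ATG CCT GCT ACT CTA TGA ATC GCA TCT GTA — ATG at 55, stop TGA at 70 → 18 nt.
Frame +2: CGG TGG GGG TGC GTA CCC TCT CAT GCG AGC GCC GGA AGC CCC CCA CTC ATT ACA TGC CTG CTA CTC TAT GAA TCG CAT CTG TAG — no ATG→stop ORF.
Frame +3: GGT GGG GGT GCG TAC CCT CTC ATG CGA GCG CCG GAA GCC CCC CAC TCA TTA CAT GCC TGC TAC TCT ATG AAT CGC ATC TGT AGA — no ATG→stop ORF.
Frame -1: TCT ACA GAT GCG ATT CAT AGA GTA GCA GGC ATG TAA TGA GTG GGG GGC TTC CGG CGC TCG CAT GAG AGG GTA CGC ACC CCC ACC — ATG at 31, stop TAA at 34 → 6 nt.
Frame -2: CTA CAG ATG CGA TTC ATA GAG TAG CAG GCA TGT AAT GAG TGG GGG GCT TCC GGC GCT CGC ATG AGA GGG TAC GCA CCC CCA CCG — ATG at 8, stop TAG at 23 → 18 nt.
Frame -3: TAC AGA TGC GAT TCA TAG AGT AGC AGG CAT GTA ATG AGT GGG GGG CTT CCG GCG CTC GCA TGA GAG GGT ACG CAC CCC CAC CGG — ATG at 36, stop TGA at 63 → 30 nt.
ORFs ≥ 6 codons: frame +1 55–72 (6 codons), frame -2 8–25 (6 codons), frame -3 36–65 (10 codons). Count = 3.

3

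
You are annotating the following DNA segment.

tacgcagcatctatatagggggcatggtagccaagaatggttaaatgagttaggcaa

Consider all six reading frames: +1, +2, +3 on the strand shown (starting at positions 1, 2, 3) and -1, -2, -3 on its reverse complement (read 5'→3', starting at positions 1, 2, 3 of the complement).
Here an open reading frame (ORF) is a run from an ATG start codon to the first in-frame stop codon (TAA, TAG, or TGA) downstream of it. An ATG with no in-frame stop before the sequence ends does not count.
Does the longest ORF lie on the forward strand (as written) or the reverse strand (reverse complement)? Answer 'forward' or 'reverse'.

forward

Reverse complement (5'→3'): TTGCCTAACTCATTTAACCATTCTTGGCTACCATGCCCCCTATATAGATGCTGCGTA
Frame +1: TAC GCA GCA TCT ATA TAG GGG GCA TGG TAG CCA AGA ATG GTT AAA TGA GTT AGG CAA — ATG at 37, stop TGA at 46 → 12 nt.
Frame +2: ACG CAG CAT CTA TAT AGG GGG CAT GGT AGC CAA GAA TGG TTA AAT GAG TTA GGC — no ATG→stop ORF.
Frame +3: CGC AGC ATC TAT ATA GGG GGC ATG GTA GCC AAG AAT GGT TAA ATG AGT TAG GCA — ATG at 24, stop TAA at 42 → 21 nt; ATG at 45, stop TAG at 51 → 9 nt.
Frame -1: TTG CCT AAC TCA TTT AAC CAT TCT TGG CTA CCA TGC CCC CTA TAT AGA TGC TGC GTA — no ATG→stop ORF.
Frame -2: TGC CTA ACT CAT TTA ACC ATT CTT GGC TAC CAT GCC CCC TAT ATA GAT GCT GCG — no ATG→stop ORF.
Frame -3: GCC TAA CTC ATT TAA CCA TTC TTG GCT ACC ATG CCC CCT ATA TAG ATG CTG CGT — ATG at 33, stop TAG at 45 → 15 nt.
Forward-strand max 21 nt; reverse-strand max 15 nt. The forward strand has the longer ORF.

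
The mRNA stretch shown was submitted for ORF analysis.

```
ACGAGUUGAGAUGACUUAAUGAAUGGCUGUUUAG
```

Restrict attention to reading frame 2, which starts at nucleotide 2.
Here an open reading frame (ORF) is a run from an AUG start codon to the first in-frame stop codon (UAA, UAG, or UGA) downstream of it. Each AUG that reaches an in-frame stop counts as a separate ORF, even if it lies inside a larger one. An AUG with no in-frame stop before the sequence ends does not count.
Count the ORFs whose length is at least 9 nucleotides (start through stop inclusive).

Frame 2: CGA GUU GAG AUG ACU UAA UGA AUG GCU GUU UAG — AUG at 11, stop UAA at 17 → 9 nt; AUG at 23, stop UAG at 32 → 12 nt.
ORFs ≥ 9 nucleotides: frame 2 11–19 (9 nucleotides), frame 2 23–34 (12 nucleotides). Count = 2.

2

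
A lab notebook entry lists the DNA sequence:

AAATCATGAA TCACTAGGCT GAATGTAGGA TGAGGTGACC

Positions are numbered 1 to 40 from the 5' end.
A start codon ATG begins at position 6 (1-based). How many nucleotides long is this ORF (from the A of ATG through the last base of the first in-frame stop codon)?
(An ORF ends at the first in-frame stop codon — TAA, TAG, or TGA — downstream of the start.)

12

Codons from position 6: ATG (6–8), AAT (9–11), CAC (12–14), TAG (15–17).
TAG is the first in-frame stop; ORF spans 6–17, 12 nucleotides.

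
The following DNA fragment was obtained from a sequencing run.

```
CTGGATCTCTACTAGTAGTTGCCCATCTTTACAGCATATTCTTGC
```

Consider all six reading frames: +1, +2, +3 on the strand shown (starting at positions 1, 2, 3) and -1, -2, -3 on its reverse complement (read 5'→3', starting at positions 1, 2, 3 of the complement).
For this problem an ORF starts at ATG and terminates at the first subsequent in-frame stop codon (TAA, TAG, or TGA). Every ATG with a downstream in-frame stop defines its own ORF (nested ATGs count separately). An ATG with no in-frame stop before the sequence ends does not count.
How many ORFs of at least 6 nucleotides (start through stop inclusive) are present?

Reverse complement (5'→3'): GCAAGAATATGCTGTAAAGATGGGCAACTACTAGTAGAGATCCAG
Frame +1: CTG GAT CTC TAC TAG TAG TTG CCC ATC TTT ACA GCA TAT TCT TGC — no ATG→stop ORF.
Frame +2: TGG ATC TCT ACT AGT AGT TGC CCA TCT TTA CAG CAT ATT CTT — no ATG→stop ORF.
Frame +3: GGA TCT CTA CTA GTA GTT GCC CAT CTT TAC AGC ATA TTC TTG — no ATG→stop ORF.
Frame -1: GCA AGA ATA TGC TGT AAA GAT GGG CAA CTA CTA GTA GAG ATC CAG — no ATG→stop ORF.
Frame -2: CAA GAA TAT GCT GTA AAG ATG GGC AAC TAC TAG TAG AGA TCC — ATG at 20, stop TAG at 32 → 15 nt.
Frame -3: AAG AAT ATG CTG TAA AGA TGG GCA ACT ACT AGT AGA GAT CCA — ATG at 9, stop TAA at 15 → 9 nt.
ORFs ≥ 6 nucleotides: frame -2 20–34 (15 nucleotides), frame -3 9–17 (9 nucleotides). Count = 2.

2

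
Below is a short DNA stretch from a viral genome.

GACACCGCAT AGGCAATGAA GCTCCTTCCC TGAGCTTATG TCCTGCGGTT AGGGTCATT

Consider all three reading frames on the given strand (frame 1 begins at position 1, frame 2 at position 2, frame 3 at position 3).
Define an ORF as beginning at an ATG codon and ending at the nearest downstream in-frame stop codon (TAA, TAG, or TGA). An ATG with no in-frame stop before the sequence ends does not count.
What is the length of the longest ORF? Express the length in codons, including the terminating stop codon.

Frame 1: GAC ACC GCA TAG GCA ATG AAG CTC CTT CCC TGA GCT TAT GTC CTG CGG TTA GGG TCA — ATG at 16, stop TGA at 31 → 18 nt.
Frame 2: ACA CCG CAT AGG CAA TGA AGC TCC TTC CCT GAG CTT ATG TCC TGC GGT TAG GGT CAT — ATG at 38, stop TAG at 50 → 15 nt.
Frame 3: CAC CGC ATA GGC AAT GAA GCT CCT TCC CTG AGC TTA TGT CCT GCG GTT AGG GTC ATT — no ATG→stop ORF.
Longest: frame 1, positions 16–33, 18 nt = 6 codons = 5 aa. → 6 codons.

6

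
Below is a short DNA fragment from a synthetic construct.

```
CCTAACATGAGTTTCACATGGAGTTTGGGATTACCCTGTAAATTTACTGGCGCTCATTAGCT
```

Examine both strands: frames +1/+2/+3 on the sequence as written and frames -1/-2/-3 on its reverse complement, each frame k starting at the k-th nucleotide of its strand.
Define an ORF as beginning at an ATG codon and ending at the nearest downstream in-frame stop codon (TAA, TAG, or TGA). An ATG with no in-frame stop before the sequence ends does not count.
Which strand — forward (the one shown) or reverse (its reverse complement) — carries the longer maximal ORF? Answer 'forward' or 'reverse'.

Reverse complement (5'→3'): AGCTAATGAGCGCCAGTAAATTTACAGGGTAATCCCAAACTCCATGTGAAACTCATGTTAGG
Frame +1: CCT AAC ATG AGT TTC ACA TGG AGT TTG GGA TTA CCC TGT AAA TTT ACT GGC GCT CAT TAG — ATG at 7, stop TAG at 58 → 54 nt.
Frame +2: CTA ACA TGA GTT TCA CAT GGA GTT TGG GAT TAC CCT GTA AAT TTA CTG GCG CTC ATT AGC — no ATG→stop ORF.
Frame +3: TAA CAT GAG TTT CAC ATG GAG TTT GGG ATT ACC CTG TAA ATT TAC TGG CGC TCA TTA GCT — ATG at 18, stop TAA at 39 → 24 nt.
Frame -1: AGC TAA TGA GCG CCA GTA AAT TTA CAG GGT AAT CCC AAA CTC CAT GTG AAA CTC ATG TTA — no ATG→stop ORF.
Frame -2: GCT AAT GAG CGC CAG TAA ATT TAC AGG GTA ATC CCA AAC TCC ATG TGA AAC TCA TGT TAG — ATG at 44, stop TGA at 47 → 6 nt.
Frame -3: CTA ATG AGC GCC AGT AAA TTT ACA GGG TAA TCC CAA ACT CCA TGT GAA ACT CAT GTT AGG — ATG at 6, stop TAA at 30 → 27 nt.
Forward-strand max 54 nt; reverse-strand max 27 nt. The forward strand has the longer ORF.

forward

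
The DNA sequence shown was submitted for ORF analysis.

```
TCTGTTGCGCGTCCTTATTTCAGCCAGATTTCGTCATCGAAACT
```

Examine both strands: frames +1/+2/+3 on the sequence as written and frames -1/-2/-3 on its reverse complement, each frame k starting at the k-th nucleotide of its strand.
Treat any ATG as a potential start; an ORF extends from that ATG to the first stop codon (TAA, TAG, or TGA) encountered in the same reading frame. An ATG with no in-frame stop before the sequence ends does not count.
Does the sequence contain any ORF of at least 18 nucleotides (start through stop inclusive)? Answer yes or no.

Reverse complement (5'→3'): AGTTTCGATGACGAAATCTGGCTGAAATAAGGACGCGCAACAGA
Frame +1: TCT GTT GCG CGT CCT TAT TTC AGC CAG ATT TCG TCA TCG AAA — no ATG→stop ORF.
Frame +2: CTG TTG CGC GTC CTT ATT TCA GCC AGA TTT CGT CAT CGA AAC — no ATG→stop ORF.
Frame +3: TGT TGC GCG TCC TTA TTT CAG CCA GAT TTC GTC ATC GAA ACT — no ATG→stop ORF.
Frame -1: AGT TTC GAT GAC GAA ATC TGG CTG AAA TAA GGA CGC GCA ACA — no ATG→stop ORF.
Frame -2: GTT TCG ATG ACG AAA TCT GGC TGA AAT AAG GAC GCG CAA CAG — ATG at 8, stop TGA at 23 → 18 nt.
Frame -3: TTT CGA TGA CGA AAT CTG GCT GAA ATA AGG ACG CGC AAC AGA — no ATG→stop ORF.
Frame -2 has an ORF of 18 nucleotides (positions 8–25) ≥ 18, so yes.

yes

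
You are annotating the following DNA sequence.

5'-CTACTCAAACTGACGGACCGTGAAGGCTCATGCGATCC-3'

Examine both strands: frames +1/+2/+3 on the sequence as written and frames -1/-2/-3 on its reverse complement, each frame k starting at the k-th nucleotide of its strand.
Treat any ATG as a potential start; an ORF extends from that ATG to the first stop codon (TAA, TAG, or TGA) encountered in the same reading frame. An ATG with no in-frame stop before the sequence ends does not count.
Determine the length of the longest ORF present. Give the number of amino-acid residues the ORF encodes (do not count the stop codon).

Reverse complement (5'→3'): GGATCGCATGAGCCTTCACGGTCCGTCAGTTTGAGTAG
Frame +1: CTA CTC AAA CTG ACG GAC CGT GAA GGC TCA TGC GAT — no ATG→stop ORF.
Frame +2: TAC TCA AAC TGA CGG ACC GTG AAG GCT CAT GCG ATC — no ATG→stop ORF.
Frame +3: ACT CAA ACT GAC GGA CCG TGA AGG CTC ATG CGA TCC — no ATG→stop ORF.
Frame -1: GGA TCG CAT GAG CCT TCA CGG TCC GTC AGT TTG AGT — no ATG→stop ORF.
Frame -2: GAT CGC ATG AGC CTT CAC GGT CCG TCA GTT TGA GTA — ATG at 8, stop TGA at 32 → 27 nt.
Frame -3: ATC GCA TGA GCC TTC ACG GTC CGT CAG TTT GAG TAG — no ATG→stop ORF.
Longest: frame -2, positions 8–34, 27 nt = 9 codons = 8 aa. → 8 amino acids.

8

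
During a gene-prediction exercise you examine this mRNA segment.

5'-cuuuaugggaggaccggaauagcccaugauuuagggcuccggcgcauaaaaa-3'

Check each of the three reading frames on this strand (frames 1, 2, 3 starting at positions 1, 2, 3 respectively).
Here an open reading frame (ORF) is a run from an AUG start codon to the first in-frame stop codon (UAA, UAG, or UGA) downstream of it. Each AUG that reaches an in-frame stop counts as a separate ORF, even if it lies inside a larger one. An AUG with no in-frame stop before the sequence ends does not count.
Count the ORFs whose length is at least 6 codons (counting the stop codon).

Frame 1: CUU UAU GGG AGG ACC GGA AUA GCC CAU GAU UUA GGG CUC CGG CGC AUA AAA — no AUG→stop ORF.
Frame 2: UUU AUG GGA GGA CCG GAA UAG CCC AUG AUU UAG GGC UCC GGC GCA UAA AAA — AUG at 5, stop UAG at 20 → 18 nt; AUG at 26, stop UAG at 32 → 9 nt.
Frame 3: UUA UGG GAG GAC CGG AAU AGC CCA UGA UUU AGG GCU CCG GCG CAU AAA — no AUG→stop ORF.
ORFs ≥ 6 codons: frame 2 5–22 (6 codons). Count = 1.

1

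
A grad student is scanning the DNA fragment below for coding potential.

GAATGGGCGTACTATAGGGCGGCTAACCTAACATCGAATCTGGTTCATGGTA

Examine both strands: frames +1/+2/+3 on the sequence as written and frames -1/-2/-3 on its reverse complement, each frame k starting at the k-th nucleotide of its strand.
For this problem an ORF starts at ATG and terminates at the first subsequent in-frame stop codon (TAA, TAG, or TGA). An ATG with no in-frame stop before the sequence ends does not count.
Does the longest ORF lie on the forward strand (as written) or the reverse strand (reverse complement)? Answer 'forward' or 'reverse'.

reverse

Reverse complement (5'→3'): TACCATGAACCAGATTCGATGTTAGGTTAGCCGCCCTATAGTACGCCCATTC
Frame +1: GAA TGG GCG TAC TAT AGG GCG GCT AAC CTA ACA TCG AAT CTG GTT CAT GGT — no ATG→stop ORF.
Frame +2: AAT GGG CGT ACT ATA GGG CGG CTA ACC TAA CAT CGA ATC TGG TTC ATG GTA — no ATG→stop ORF.
Frame +3: ATG GGC GTA CTA TAG GGC GGC TAA CCT AAC ATC GAA TCT GGT TCA TGG — ATG at 3, stop TAG at 15 → 15 nt.
Frame -1: TAC CAT GAA CCA GAT TCG ATG TTA GGT TAG CCG CCC TAT AGT ACG CCC ATT — ATG at 19, stop TAG at 28 → 12 nt.
Frame -2: ACC ATG AAC CAG ATT CGA TGT TAG GTT AGC CGC CCT ATA GTA CGC CCA TTC — ATG at 5, stop TAG at 23 → 21 nt.
Frame -3: CCA TGA ACC AGA TTC GAT GTT AGG TTA GCC GCC CTA TAG TAC GCC CAT — no ATG→stop ORF.
Forward-strand max 15 nt; reverse-strand max 21 nt. The reverse strand has the longer ORF.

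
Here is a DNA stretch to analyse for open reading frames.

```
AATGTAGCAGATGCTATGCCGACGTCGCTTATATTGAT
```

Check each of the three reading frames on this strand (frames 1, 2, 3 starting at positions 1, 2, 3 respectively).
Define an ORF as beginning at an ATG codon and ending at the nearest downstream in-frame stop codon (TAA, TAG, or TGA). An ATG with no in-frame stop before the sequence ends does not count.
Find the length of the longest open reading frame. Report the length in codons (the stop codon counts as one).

9

Frame 1: AAT GTA GCA GAT GCT ATG CCG ACG TCG CTT ATA TTG — no ATG→stop ORF.
Frame 2: ATG TAG CAG ATG CTA TGC CGA CGT CGC TTA TAT TGA — ATG at 2, stop TAG at 5 → 6 nt; ATG at 11, stop TGA at 35 → 27 nt.
Frame 3: TGT AGC AGA TGC TAT GCC GAC GTC GCT TAT ATT GAT — no ATG→stop ORF.
Longest: frame 2, positions 11–37, 27 nt = 9 codons = 8 aa. → 9 codons.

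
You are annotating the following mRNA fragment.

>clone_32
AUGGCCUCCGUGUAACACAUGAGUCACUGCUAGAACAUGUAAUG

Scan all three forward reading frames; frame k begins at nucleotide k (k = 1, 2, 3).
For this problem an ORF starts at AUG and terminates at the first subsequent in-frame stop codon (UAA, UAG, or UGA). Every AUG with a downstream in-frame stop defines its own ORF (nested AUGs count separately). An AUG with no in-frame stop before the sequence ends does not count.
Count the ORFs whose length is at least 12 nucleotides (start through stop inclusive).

Frame 1: AUG GCC UCC GUG UAA CAC AUG AGU CAC UGC UAG AAC AUG UAA — AUG at 1, stop UAA at 13 → 15 nt; AUG at 19, stop UAG at 31 → 15 nt; AUG at 37, stop UAA at 40 → 6 nt.
Frame 2: UGG CCU CCG UGU AAC ACA UGA GUC ACU GCU AGA ACA UGU AAU — no AUG→stop ORF.
Frame 3: GGC CUC CGU GUA ACA CAU GAG UCA CUG CUA GAA CAU GUA AUG — no AUG→stop ORF.
ORFs ≥ 12 nucleotides: frame 1 1–15 (15 nucleotides), frame 1 19–33 (15 nucleotides). Count = 2.

2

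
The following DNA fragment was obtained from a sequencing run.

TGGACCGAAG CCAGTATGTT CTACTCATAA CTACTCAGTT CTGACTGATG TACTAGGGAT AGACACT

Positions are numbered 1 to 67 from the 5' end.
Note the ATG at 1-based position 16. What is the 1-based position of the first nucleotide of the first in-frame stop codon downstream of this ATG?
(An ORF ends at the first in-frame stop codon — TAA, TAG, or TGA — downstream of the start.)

Codons from position 16: ATG (16–18), TTC (19–21), TAC (22–24), TCA (25–27), TAA (28–30).
TAA is a stop codon; it begins at position 28.

28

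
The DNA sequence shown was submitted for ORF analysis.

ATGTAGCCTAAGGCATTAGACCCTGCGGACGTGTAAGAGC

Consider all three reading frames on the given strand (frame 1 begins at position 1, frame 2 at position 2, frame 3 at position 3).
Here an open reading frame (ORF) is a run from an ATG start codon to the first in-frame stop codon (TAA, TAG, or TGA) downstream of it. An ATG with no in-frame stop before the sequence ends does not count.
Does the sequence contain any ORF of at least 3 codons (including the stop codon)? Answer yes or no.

no

Frame 1: ATG TAG CCT AAG GCA TTA GAC CCT GCG GAC GTG TAA GAG — ATG at 1, stop TAG at 4 → 6 nt.
Frame 2: TGT AGC CTA AGG CAT TAG ACC CTG CGG ACG TGT AAG AGC — no ATG→stop ORF.
Frame 3: GTA GCC TAA GGC ATT AGA CCC TGC GGA CGT GTA AGA — no ATG→stop ORF.
Largest ORF found is 2 codons < 3, so no.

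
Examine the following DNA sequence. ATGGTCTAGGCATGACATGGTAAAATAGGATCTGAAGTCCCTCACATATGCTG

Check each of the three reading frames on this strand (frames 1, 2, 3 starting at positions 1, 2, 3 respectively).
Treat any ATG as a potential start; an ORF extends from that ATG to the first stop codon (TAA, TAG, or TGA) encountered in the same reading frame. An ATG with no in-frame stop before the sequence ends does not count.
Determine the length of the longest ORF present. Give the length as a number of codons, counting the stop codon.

4

Frame 1: ATG GTC TAG GCA TGA CAT GGT AAA ATA GGA TCT GAA GTC CCT CAC ATA TGC — ATG at 1, stop TAG at 7 → 9 nt.
Frame 2: TGG TCT AGG CAT GAC ATG GTA AAA TAG GAT CTG AAG TCC CTC ACA TAT GCT — ATG at 17, stop TAG at 26 → 12 nt.
Frame 3: GGT CTA GGC ATG ACA TGG TAA AAT AGG ATC TGA AGT CCC TCA CAT ATG CTG — ATG at 12, stop TAA at 21 → 12 nt.
Longest: frame 2, positions 17–28, 12 nt = 4 codons = 3 aa. → 4 codons.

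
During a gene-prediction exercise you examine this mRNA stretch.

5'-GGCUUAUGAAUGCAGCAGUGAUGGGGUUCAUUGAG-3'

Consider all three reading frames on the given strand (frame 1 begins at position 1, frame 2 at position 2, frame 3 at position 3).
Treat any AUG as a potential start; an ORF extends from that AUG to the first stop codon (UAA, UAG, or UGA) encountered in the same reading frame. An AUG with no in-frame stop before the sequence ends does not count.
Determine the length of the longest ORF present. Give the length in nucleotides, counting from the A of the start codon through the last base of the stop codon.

Frame 1: GGC UUA UGA AUG CAG CAG UGA UGG GGU UCA UUG — AUG at 10, stop UGA at 19 → 12 nt.
Frame 2: GCU UAU GAA UGC AGC AGU GAU GGG GUU CAU UGA — no AUG→stop ORF.
Frame 3: CUU AUG AAU GCA GCA GUG AUG GGG UUC AUU GAG — no AUG→stop ORF.
Longest: frame 1, positions 10–21, 12 nt = 4 codons = 3 aa. → 12 nucleotides.

12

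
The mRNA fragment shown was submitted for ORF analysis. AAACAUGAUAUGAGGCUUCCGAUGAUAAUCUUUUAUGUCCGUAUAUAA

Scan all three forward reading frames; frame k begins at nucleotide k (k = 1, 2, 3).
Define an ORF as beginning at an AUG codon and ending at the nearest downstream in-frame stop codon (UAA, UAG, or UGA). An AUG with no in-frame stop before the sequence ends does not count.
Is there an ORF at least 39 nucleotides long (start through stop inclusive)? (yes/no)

yes

Frame 1: AAA CAU GAU AUG AGG CUU CCG AUG AUA AUC UUU UAU GUC CGU AUA UAA — AUG at 10, stop UAA at 46 → 39 nt; AUG at 22, stop UAA at 46 → 27 nt.
Frame 2: AAC AUG AUA UGA GGC UUC CGA UGA UAA UCU UUU AUG UCC GUA UAU — AUG at 5, stop UGA at 11 → 9 nt.
Frame 3: ACA UGA UAU GAG GCU UCC GAU GAU AAU CUU UUA UGU CCG UAU AUA — no AUG→stop ORF.
Frame 1 has an ORF of 39 nucleotides (positions 10–48) ≥ 39, so yes.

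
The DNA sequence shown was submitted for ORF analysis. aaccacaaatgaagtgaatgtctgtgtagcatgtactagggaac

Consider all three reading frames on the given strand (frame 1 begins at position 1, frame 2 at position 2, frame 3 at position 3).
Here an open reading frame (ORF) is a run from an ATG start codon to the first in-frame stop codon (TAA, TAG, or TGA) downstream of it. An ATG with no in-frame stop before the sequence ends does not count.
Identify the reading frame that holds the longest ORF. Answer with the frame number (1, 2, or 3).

Frame 1: AAC CAC AAA TGA AGT GAA TGT CTG TGT AGC ATG TAC TAG GGA — ATG at 31, stop TAG at 37 → 9 nt.
Frame 2: ACC ACA AAT GAA GTG AAT GTC TGT GTA GCA TGT ACT AGG GAA — no ATG→stop ORF.
Frame 3: CCA CAA ATG AAG TGA ATG TCT GTG TAG CAT GTA CTA GGG AAC — ATG at 9, stop TGA at 15 → 9 nt; ATG at 18, stop TAG at 27 → 12 nt.
Longest ORF is 12 nt in frame 3 (positions 18–29).

3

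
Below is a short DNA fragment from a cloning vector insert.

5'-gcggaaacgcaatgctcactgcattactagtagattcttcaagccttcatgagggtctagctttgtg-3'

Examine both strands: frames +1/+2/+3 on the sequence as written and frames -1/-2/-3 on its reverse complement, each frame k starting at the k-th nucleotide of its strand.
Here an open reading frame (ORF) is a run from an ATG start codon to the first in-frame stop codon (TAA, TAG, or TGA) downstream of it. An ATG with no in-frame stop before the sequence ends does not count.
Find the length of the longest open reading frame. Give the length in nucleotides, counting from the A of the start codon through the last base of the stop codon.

12

Reverse complement (5'→3'): CACAAAGCTAGACCCTCATGAAGGCTTGAAGAATCTACTAGTAATGCAGTGAGCATTGCGTTTCCGC
Frame +1: GCG GAA ACG CAA TGC TCA CTG CAT TAC TAG TAG ATT CTT CAA GCC TTC ATG AGG GTC TAG CTT TGT — ATG at 49, stop TAG at 58 → 12 nt.
Frame +2: CGG AAA CGC AAT GCT CAC TGC ATT ACT AGT AGA TTC TTC AAG CCT TCA TGA GGG TCT AGC TTT GTG — no ATG→stop ORF.
Frame +3: GGA AAC GCA ATG CTC ACT GCA TTA CTA GTA GAT TCT TCA AGC CTT CAT GAG GGT CTA GCT TTG — no ATG→stop ORF.
Frame -1: CAC AAA GCT AGA CCC TCA TGA AGG CTT GAA GAA TCT ACT AGT AAT GCA GTG AGC ATT GCG TTT CCG — no ATG→stop ORF.
Frame -2: ACA AAG CTA GAC CCT CAT GAA GGC TTG AAG AAT CTA CTA GTA ATG CAG TGA GCA TTG CGT TTC CGC — ATG at 44, stop TGA at 50 → 9 nt.
Frame -3: CAA AGC TAG ACC CTC ATG AAG GCT TGA AGA ATC TAC TAG TAA TGC AGT GAG CAT TGC GTT TCC — ATG at 18, stop TGA at 27 → 12 nt.
Longest: frame +1, positions 49–60, 12 nt = 4 codons = 3 aa. → 12 nucleotides.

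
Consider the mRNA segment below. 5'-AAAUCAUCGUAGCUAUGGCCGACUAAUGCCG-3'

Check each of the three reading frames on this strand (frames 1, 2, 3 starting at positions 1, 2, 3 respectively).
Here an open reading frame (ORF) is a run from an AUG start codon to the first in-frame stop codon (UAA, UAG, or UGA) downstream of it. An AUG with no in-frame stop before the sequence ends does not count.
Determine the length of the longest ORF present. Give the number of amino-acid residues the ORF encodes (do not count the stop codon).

Frame 1: AAA UCA UCG UAG CUA UGG CCG ACU AAU GCC — no AUG→stop ORF.
Frame 2: AAU CAU CGU AGC UAU GGC CGA CUA AUG CCG — no AUG→stop ORF.
Frame 3: AUC AUC GUA GCU AUG GCC GAC UAA UGC — AUG at 15, stop UAA at 24 → 12 nt.
Longest: frame 3, positions 15–26, 12 nt = 4 codons = 3 aa. → 3 amino acids.

3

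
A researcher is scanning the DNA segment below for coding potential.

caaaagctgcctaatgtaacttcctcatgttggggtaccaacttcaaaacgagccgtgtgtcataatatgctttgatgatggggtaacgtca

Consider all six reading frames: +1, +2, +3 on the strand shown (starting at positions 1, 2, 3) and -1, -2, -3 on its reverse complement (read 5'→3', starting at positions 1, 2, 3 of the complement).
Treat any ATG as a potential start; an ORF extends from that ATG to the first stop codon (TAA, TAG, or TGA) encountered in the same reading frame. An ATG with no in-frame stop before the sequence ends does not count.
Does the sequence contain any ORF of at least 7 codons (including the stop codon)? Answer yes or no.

Reverse complement (5'→3'): TGACGTTACCCCATCATCAAAGCATATTATGACACACGGCTCGTTTTGAAGTTGGTACCCCAACATGAGGAAGTTACATTAGGCAGCTTTTG
Frame +1: CAA AAG CTG CCT AAT GTA ACT TCC TCA TGT TGG GGT ACC AAC TTC AAA ACG AGC CGT GTG TCA TAA TAT GCT TTG ATG ATG GGG TAA CGT — ATG at 76, stop TAA at 85 → 12 nt; ATG at 79, stop TAA at 85 → 9 nt.
Frame +2: AAA AGC TGC CTA ATG TAA CTT CCT CAT GTT GGG GTA CCA ACT TCA AAA CGA GCC GTG TGT CAT AAT ATG CTT TGA TGA TGG GGT AAC GTC — ATG at 14, stop TAA at 17 → 6 nt; ATG at 68, stop TGA at 74 → 9 nt.
Frame +3: AAA GCT GCC TAA TGT AAC TTC CTC ATG TTG GGG TAC CAA CTT CAA AAC GAG CCG TGT GTC ATA ATA TGC TTT GAT GAT GGG GTA ACG TCA — no ATG→stop ORF.
Frame -1: TGA CGT TAC CCC ATC ATC AAA GCA TAT TAT GAC ACA CGG CTC GTT TTG AAG TTG GTA CCC CAA CAT GAG GAA GTT ACA TTA GGC AGC TTT — no ATG→stop ORF.
Frame -2: GAC GTT ACC CCA TCA TCA AAG CAT ATT ATG ACA CAC GGC TCG TTT TGA AGT TGG TAC CCC AAC ATG AGG AAG TTA CAT TAG GCA GCT TTT — ATG at 29, stop TGA at 47 → 21 nt; ATG at 65, stop TAG at 80 → 18 nt.
Frame -3: ACG TTA CCC CAT CAT CAA AGC ATA TTA TGA CAC ACG GCT CGT TTT GAA GTT GGT ACC CCA ACA TGA GGA AGT TAC ATT AGG CAG CTT TTG — no ATG→stop ORF.
Frame -2 has an ORF of 7 codons (positions 29–49) ≥ 7, so yes.

yes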